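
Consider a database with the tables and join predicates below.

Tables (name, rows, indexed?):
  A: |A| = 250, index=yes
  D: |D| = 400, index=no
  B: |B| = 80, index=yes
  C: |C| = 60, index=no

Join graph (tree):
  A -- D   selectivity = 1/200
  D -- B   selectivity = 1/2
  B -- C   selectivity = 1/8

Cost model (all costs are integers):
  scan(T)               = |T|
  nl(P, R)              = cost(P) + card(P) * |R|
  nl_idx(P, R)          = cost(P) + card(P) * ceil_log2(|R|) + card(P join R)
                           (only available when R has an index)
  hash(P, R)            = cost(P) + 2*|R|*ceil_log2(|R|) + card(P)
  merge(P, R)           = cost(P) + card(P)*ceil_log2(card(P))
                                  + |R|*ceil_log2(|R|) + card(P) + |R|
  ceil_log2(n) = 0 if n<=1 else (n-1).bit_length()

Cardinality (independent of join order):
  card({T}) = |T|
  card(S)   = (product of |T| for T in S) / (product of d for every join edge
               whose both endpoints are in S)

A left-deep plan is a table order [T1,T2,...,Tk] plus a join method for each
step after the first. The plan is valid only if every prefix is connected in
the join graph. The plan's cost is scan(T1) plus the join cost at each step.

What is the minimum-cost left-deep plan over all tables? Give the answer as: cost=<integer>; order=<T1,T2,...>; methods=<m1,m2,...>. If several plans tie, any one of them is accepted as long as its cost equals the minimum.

Selinger DP (subsets sized 1..n):
  {A}: scan cost=250, card=250
  {D}: scan cost=400, card=400
  {B}: scan cost=80, card=80
  {C}: scan cost=60, card=60
  {AD}: card=500; try (A,nl_idx)→4100, (A,hash)→4800, (D,merge)→6500, (A,merge)→6650, (D,hash)→7700, (D,nl)→100250 …(+1); best=4100 via (A,nl_idx)
  {BD}: card=16000; try (B,hash)→1920, (D,merge)→4720, (B,merge)→5040, (D,hash)→7360, (B,nl_idx)→19200, (D,nl)→32080 …(+1); best=1920 via (B,hash)
  {BC}: card=600; try (C,hash)→880, (B,nl_idx)→1080, (B,merge)→1120, (C,merge)→1140, (B,hash)→1240, (B,nl)→4860 …(+1); best=880 via (C,hash)
  {ABD}: card=20000; try (B,hash)→5720, (B,merge)→9740, (A,hash)→21920, (B,nl_idx)→27600, (B,nl)→44100, (A,nl_idx)→149920 …(+2); best=5720 via (B,hash)
  {BCD}: card=120000; try (D,hash)→8680, (D,merge)→11480, (C,hash)→18640, (D,nl)→240880, (C,merge)→242340, (C,nl)→961920; best=8680 via (D,hash)
  {ABCD}: card=150000; try (C,hash)→26440, (A,hash)→132680, (C,merge)→326140, (A,nl_idx)→1118680, (C,nl)→1205720, (A,merge)→2170930 …(+1); best=26440 via (C,hash)

cost=26440; order=D,A,B,C; methods=nl_idx,hash,hash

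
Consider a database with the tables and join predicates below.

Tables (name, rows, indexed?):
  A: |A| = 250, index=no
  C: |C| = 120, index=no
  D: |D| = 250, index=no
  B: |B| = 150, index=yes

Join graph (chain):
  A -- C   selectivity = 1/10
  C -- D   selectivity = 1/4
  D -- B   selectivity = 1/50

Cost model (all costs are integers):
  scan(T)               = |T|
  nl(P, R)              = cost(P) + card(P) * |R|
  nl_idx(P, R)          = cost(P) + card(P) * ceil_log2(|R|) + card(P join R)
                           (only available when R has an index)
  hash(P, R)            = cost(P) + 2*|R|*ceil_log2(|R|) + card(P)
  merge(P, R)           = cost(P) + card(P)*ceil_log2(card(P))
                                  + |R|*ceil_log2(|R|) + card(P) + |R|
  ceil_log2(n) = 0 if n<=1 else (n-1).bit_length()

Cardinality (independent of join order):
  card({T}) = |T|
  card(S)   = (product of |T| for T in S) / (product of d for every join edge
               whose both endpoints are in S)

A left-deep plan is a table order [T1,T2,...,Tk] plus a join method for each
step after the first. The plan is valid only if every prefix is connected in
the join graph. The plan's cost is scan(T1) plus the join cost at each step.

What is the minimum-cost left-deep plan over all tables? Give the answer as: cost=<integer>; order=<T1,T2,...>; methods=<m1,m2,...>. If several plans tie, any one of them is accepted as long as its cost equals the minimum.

cost=31830; order=D,B,C,A; methods=hash,hash,hash

Selinger DP (subsets sized 1..n):
  {A}: scan cost=250, card=250
  {C}: scan cost=120, card=120
  {D}: scan cost=250, card=250
  {B}: scan cost=150, card=150
  {AC}: card=3000; try (C,hash)→2180, (A,merge)→3330, (C,merge)→3460, (A,hash)→4240, (A,nl)→30120, (C,nl)→30250; best=2180 via (C,hash)
  {CD}: card=7500; try (C,hash)→2180, (D,merge)→3330, (C,merge)→3460, (D,hash)→4240, (D,nl)→30120, (C,nl)→30250; best=2180 via (C,hash)
  {BD}: card=750; try (B,hash)→2900, (B,nl_idx)→3000, (D,merge)→3750, (B,merge)→3850, (D,hash)→4300, (D,nl)→37650 …(+1); best=2900 via (B,hash)
  {ACD}: card=187500; try (D,hash)→9180, (A,hash)→13680, (D,merge)→43430, (A,merge)→109430, (D,nl)→752180, (A,nl)→1877180; best=9180 via (D,hash)
  {BCD}: card=22500; try (C,hash)→5330, (B,hash)→12080, (C,merge)→12110, (B,nl_idx)→84680, (C,nl)→92900, (B,merge)→108530 …(+1); best=5330 via (C,hash)
  {ABCD}: card=562500; try (A,hash)→31830, (B,hash)→199080, (A,merge)→367580, (B,nl_idx)→2071680, (B,merge)→3573030, (A,nl)→5630330 …(+1); best=31830 via (A,hash)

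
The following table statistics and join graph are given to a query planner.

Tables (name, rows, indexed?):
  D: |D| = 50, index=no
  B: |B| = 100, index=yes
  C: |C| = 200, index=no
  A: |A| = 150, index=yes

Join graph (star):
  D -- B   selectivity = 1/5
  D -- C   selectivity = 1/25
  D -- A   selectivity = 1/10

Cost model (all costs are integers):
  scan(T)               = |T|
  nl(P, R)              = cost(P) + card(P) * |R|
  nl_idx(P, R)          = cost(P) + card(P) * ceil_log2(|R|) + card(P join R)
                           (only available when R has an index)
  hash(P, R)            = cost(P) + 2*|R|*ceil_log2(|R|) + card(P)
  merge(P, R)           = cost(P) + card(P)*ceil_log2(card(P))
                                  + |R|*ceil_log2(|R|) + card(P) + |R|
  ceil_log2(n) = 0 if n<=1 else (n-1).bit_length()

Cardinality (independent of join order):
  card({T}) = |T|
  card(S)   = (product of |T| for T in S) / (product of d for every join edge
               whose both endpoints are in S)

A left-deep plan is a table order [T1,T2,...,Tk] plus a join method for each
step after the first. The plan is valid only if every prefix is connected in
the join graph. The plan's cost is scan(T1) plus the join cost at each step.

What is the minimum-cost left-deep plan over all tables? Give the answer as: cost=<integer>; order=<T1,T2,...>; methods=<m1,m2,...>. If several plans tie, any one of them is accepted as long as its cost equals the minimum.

cost=11200; order=C,D,A,B; methods=hash,hash,hash

Selinger DP (subsets sized 1..n):
  {D}: scan cost=50, card=50
  {B}: scan cost=100, card=100
  {C}: scan cost=200, card=200
  {A}: scan cost=150, card=150
  {BD}: card=1000; try (D,hash)→800, (B,merge)→1200, (D,merge)→1250, (B,nl_idx)→1400, (B,hash)→1500, (B,nl)→5050 …(+1); best=800 via (D,hash)
  {CD}: card=400; try (D,hash)→1000, (C,merge)→2200, (D,merge)→2350, (C,hash)→3300, (C,nl)→10050, (D,nl)→10200; best=1000 via (D,hash)
  {AD}: card=750; try (D,hash)→900, (A,nl_idx)→1200, (A,merge)→1750, (D,merge)→1850, (A,hash)→2500, (A,nl)→7550 …(+1); best=900 via (D,hash)
  {BCD}: card=8000; try (B,hash)→2800, (C,hash)→5000, (B,merge)→5800, (B,nl_idx)→11800, (C,merge)→13600, (B,nl)→41000 …(+1); best=2800 via (B,hash)
  {ABD}: card=15000; try (B,hash)→3050, (A,hash)→4200, (B,merge)→9950, (A,merge)→13150, (B,nl_idx)→21150, (A,nl_idx)→23800 …(+2); best=3050 via (B,hash)
  {ACD}: card=6000; try (A,hash)→3800, (C,hash)→4850, (A,merge)→6350, (A,nl_idx)→10200, (C,merge)→10950, (A,nl)→61000 …(+1); best=3800 via (A,hash)
  {ABCD}: card=120000; try (B,hash)→11200, (A,hash)→13200, (C,hash)→21250, (B,merge)→88600, (A,merge)→116150, (B,nl_idx)→165800 …(+5); best=11200 via (B,hash)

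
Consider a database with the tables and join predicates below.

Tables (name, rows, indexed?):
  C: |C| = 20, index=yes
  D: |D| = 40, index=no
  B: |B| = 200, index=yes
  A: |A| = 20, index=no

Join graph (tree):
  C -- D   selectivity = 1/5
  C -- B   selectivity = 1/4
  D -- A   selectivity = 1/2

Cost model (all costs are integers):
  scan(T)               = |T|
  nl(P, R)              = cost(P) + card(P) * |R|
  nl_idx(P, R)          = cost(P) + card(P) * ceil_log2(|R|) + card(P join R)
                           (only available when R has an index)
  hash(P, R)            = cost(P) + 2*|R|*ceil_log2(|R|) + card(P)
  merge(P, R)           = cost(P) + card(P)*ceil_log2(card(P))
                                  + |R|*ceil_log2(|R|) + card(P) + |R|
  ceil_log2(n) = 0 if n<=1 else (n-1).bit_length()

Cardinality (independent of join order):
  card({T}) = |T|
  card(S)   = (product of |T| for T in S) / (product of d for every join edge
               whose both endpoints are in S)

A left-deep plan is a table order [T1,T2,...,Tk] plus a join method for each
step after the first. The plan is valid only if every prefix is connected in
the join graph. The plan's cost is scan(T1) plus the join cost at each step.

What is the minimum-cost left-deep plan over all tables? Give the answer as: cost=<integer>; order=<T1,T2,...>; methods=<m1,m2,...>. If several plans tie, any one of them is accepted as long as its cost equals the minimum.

Selinger DP (subsets sized 1..n):
  {C}: scan cost=20, card=20
  {D}: scan cost=40, card=40
  {B}: scan cost=200, card=200
  {A}: scan cost=20, card=20
  {CD}: card=160; try (C,hash)→280, (C,nl_idx)→400, (D,merge)→420, (C,merge)→440, (D,hash)→520, (D,nl)→820 …(+1); best=280 via (C,hash)
  {BC}: card=1000; try (C,hash)→600, (B,nl_idx)→1180, (B,merge)→1940, (C,merge)→2120, (C,nl_idx)→2200, (B,hash)→3240 …(+2); best=600 via (C,hash)
  {AD}: card=400; try (A,hash)→280, (D,merge)→420, (A,merge)→440, (D,hash)→520, (D,nl)→820, (A,nl)→840; best=280 via (A,hash)
  {BCD}: card=8000; try (D,hash)→2080, (B,merge)→3520, (B,hash)→3640, (B,nl_idx)→9560, (D,merge)→11880, (B,nl)→32280 …(+1); best=2080 via (D,hash)
  {ACD}: card=1600; try (A,hash)→640, (C,hash)→880, (A,merge)→1840, (A,nl)→3480, (C,nl_idx)→3880, (C,merge)→4400 …(+1); best=640 via (A,hash)
  {ABCD}: card=80000; try (B,hash)→5440, (A,hash)→10280, (B,merge)→21640, (B,nl_idx)→93440, (A,merge)→114200, (A,nl)→162080 …(+1); best=5440 via (B,hash)

cost=5440; order=D,C,A,B; methods=hash,hash,hash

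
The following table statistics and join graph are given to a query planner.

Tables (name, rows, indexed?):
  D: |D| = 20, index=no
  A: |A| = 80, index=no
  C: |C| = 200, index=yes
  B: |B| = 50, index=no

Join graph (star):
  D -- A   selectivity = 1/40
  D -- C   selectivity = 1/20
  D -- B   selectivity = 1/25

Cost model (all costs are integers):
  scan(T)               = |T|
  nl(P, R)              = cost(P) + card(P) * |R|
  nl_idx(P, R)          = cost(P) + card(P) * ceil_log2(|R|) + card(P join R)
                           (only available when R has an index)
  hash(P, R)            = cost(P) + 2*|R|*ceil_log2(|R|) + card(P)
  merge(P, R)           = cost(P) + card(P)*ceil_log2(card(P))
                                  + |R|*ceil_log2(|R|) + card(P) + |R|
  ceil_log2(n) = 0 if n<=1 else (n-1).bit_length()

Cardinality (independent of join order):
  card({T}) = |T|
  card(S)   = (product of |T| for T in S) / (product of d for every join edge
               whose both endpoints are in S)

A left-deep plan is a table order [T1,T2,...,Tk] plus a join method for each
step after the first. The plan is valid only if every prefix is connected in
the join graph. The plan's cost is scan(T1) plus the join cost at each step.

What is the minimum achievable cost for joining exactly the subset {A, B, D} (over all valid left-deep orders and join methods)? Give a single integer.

Selinger DP over subsets of {A,B,D}:
  {D}: scan cost=20, card=20
  {A}: scan cost=80, card=80
  {B}: scan cost=50, card=50
  {AD}: card=40; try (D,hash)→360, (A,merge)→780, (D,merge)→840, (A,hash)→1160, (A,nl)→1620, (D,nl)→1680; best=360 via (D,hash)
  {BD}: card=40; try (D,hash)→300, (B,merge)→490, (D,merge)→520, (B,hash)→640, (B,nl)→1020, (D,nl)→1050; best=300 via (D,hash)
  {ABD}: card=80; try (B,merge)→990, (B,hash)→1000, (A,merge)→1220, (A,hash)→1460, (B,nl)→2360, (A,nl)→3500; best=990 via (B,merge)

990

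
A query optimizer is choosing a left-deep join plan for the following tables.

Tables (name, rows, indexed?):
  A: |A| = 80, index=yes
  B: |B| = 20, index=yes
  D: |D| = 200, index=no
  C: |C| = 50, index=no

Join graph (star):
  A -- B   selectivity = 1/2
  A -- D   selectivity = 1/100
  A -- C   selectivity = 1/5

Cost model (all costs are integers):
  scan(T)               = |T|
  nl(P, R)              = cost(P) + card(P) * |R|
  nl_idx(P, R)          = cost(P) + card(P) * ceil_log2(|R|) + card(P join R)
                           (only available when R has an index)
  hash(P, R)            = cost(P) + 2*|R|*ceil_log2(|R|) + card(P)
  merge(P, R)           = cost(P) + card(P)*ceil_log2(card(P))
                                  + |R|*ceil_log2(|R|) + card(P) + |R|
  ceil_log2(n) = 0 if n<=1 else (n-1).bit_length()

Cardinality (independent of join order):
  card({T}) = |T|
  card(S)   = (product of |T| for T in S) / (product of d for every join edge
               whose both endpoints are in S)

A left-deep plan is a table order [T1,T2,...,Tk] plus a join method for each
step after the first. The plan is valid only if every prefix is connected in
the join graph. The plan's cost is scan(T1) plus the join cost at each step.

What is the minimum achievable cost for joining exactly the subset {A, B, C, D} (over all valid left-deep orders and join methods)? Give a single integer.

Selinger DP over subsets of {A,B,C,D}:
  {A}: scan cost=80, card=80
  {B}: scan cost=20, card=20
  {D}: scan cost=200, card=200
  {C}: scan cost=50, card=50
  {AB}: card=800; try (B,hash)→360, (A,merge)→780, (B,merge)→840, (A,nl_idx)→960, (A,hash)→1160, (B,nl_idx)→1280 …(+2); best=360 via (B,hash)
  {AD}: card=160; try (A,hash)→1520, (A,nl_idx)→1760, (D,merge)→2520, (A,merge)→2640, (D,hash)→3360, (D,nl)→16080 …(+1); best=1520 via (A,hash)
  {AC}: card=800; try (C,hash)→760, (A,merge)→1040, (C,merge)→1070, (A,nl_idx)→1200, (A,hash)→1220, (A,nl)→4050 …(+1); best=760 via (C,hash)
  {ABD}: card=1600; try (B,hash)→1880, (B,merge)→3080, (B,nl_idx)→3920, (D,hash)→4360, (B,nl)→4720, (D,merge)→10960 …(+1); best=1880 via (B,hash)
  {ABC}: card=8000; try (C,hash)→1760, (B,hash)→1760, (C,merge)→9510, (B,merge)→9680, (B,nl_idx)→12760, (B,nl)→16760 …(+1); best=1760 via (C,hash)
  {ACD}: card=1600; try (C,hash)→2280, (C,merge)→3310, (D,hash)→4760, (C,nl)→9520, (D,merge)→11360, (D,nl)→160760; best=2280 via (C,hash)
  {ABCD}: card=16000; try (C,hash)→4080, (B,hash)→4080, (D,hash)→12960, (C,merge)→21430, (B,merge)→21600, (B,nl_idx)→26280 …(+4); best=4080 via (C,hash)

4080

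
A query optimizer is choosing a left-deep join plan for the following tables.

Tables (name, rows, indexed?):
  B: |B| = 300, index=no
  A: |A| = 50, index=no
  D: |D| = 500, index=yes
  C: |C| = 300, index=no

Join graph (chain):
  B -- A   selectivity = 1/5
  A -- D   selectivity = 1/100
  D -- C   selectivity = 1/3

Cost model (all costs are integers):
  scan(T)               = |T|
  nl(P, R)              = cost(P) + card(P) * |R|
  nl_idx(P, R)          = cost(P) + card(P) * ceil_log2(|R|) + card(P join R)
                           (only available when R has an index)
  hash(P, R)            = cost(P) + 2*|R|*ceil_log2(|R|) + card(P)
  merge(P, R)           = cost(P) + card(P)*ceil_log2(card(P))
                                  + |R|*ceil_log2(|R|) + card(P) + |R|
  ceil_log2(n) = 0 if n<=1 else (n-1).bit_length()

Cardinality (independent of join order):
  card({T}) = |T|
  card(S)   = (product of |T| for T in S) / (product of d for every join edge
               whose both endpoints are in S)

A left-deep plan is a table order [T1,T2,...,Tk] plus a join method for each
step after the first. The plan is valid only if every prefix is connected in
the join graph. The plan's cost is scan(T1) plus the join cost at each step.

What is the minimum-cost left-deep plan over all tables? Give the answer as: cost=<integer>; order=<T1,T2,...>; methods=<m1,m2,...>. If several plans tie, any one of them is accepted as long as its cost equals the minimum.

cost=26400; order=A,D,B,C; methods=nl_idx,merge,hash

Selinger DP (subsets sized 1..n):
  {B}: scan cost=300, card=300
  {A}: scan cost=50, card=50
  {D}: scan cost=500, card=500
  {C}: scan cost=300, card=300
  {AB}: card=3000; try (A,hash)→1200, (B,merge)→3400, (A,merge)→3650, (B,hash)→5500, (B,nl)→15050, (A,nl)→15300; best=1200 via (A,hash)
  {AD}: card=250; try (D,nl_idx)→750, (A,hash)→1600, (D,merge)→5400, (A,merge)→5850, (D,hash)→9100, (D,nl)→25050 …(+1); best=750 via (D,nl_idx)
  {CD}: card=50000; try (C,hash)→6400, (D,merge)→8300, (C,merge)→8500, (D,hash)→9600, (D,nl_idx)→53000, (D,nl)→150300 …(+1); best=6400 via (C,hash)
  {ABD}: card=15000; try (B,merge)→6000, (B,hash)→6400, (D,hash)→13200, (D,nl_idx)→43200, (D,merge)→45200, (B,nl)→75750 …(+1); best=6000 via (B,merge)
  {ACD}: card=25000; try (C,merge)→6000, (C,hash)→6400, (A,hash)→57000, (C,nl)→75750, (A,merge)→856750, (A,nl)→2506400; best=6000 via (C,merge)
  {ABCD}: card=1500000; try (C,hash)→26400, (B,hash)→36400, (C,merge)→234000, (B,merge)→409000, (C,nl)→4506000, (B,nl)→7506000; best=26400 via (C,hash)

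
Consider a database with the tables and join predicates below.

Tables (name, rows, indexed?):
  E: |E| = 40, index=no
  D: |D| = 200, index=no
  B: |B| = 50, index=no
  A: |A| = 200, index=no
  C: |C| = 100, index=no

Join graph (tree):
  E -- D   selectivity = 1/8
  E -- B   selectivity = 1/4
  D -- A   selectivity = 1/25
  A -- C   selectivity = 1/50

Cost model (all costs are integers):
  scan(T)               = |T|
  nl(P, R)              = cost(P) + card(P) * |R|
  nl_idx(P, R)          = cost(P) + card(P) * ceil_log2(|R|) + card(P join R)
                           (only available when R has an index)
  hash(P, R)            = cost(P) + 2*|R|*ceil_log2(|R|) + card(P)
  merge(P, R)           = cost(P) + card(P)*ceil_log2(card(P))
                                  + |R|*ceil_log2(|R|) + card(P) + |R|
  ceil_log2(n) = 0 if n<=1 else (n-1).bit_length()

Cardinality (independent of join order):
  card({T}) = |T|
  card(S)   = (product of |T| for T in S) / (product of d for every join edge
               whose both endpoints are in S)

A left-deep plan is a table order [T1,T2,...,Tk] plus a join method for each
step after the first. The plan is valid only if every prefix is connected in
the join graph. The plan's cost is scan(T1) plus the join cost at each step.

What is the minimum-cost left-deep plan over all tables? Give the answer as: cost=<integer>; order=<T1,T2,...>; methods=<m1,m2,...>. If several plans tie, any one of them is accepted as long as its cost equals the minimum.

Selinger DP (subsets sized 1..n):
  {E}: scan cost=40, card=40
  {D}: scan cost=200, card=200
  {B}: scan cost=50, card=50
  {A}: scan cost=200, card=200
  {C}: scan cost=100, card=100
  {DE}: card=1000; try (E,hash)→880, (D,merge)→2120, (E,merge)→2280, (D,hash)→3280, (D,nl)→8040, (E,nl)→8200; best=880 via (E,hash)
  {BE}: card=500; try (E,hash)→580, (B,merge)→670, (E,merge)→680, (B,hash)→680, (B,nl)→2040, (E,nl)→2050; best=580 via (E,hash)
  {AD}: card=1600; try (D,hash)→3600, (A,hash)→3600, (D,merge)→3800, (A,merge)→3800, (D,nl)→40200, (A,nl)→40200; best=3600 via (D,hash)
  {AC}: card=400; try (C,hash)→1800, (A,merge)→2700, (C,merge)→2800, (A,hash)→3400, (A,nl)→20100, (C,nl)→20200; best=1800 via (C,hash)
  {BDE}: card=12500; try (B,hash)→2480, (D,hash)→4280, (D,merge)→7380, (B,merge)→12230, (B,nl)→50880, (D,nl)→100580; best=2480 via (B,hash)
  {ADE}: card=8000; try (A,hash)→5080, (E,hash)→5680, (A,merge)→13680, (E,merge)→23080, (E,nl)→67600, (A,nl)→200880; best=5080 via (A,hash)
  {ACD}: card=3200; try (D,hash)→5400, (C,hash)→6600, (D,merge)→7600, (C,merge)→23600, (D,nl)→81800, (C,nl)→163600; best=5400 via (D,hash)
  {ABDE}: card=100000; try (B,hash)→13680, (A,hash)→18180, (B,merge)→117430, (A,merge)→191780, (B,nl)→405080, (A,nl)→2502480; best=13680 via (B,hash)
  {ACDE}: card=16000; try (E,hash)→9080, (C,hash)→14480, (E,merge)→47280, (C,merge)→117880, (E,nl)→133400, (C,nl)→805080; best=9080 via (E,hash)
  {ABCDE}: card=200000; try (B,hash)→25680, (C,hash)→115080, (B,merge)→249430, (B,nl)→809080, (C,merge)→1814480, (C,nl)→10013680; best=25680 via (B,hash)

cost=25680; order=A,C,D,E,B; methods=hash,hash,hash,hash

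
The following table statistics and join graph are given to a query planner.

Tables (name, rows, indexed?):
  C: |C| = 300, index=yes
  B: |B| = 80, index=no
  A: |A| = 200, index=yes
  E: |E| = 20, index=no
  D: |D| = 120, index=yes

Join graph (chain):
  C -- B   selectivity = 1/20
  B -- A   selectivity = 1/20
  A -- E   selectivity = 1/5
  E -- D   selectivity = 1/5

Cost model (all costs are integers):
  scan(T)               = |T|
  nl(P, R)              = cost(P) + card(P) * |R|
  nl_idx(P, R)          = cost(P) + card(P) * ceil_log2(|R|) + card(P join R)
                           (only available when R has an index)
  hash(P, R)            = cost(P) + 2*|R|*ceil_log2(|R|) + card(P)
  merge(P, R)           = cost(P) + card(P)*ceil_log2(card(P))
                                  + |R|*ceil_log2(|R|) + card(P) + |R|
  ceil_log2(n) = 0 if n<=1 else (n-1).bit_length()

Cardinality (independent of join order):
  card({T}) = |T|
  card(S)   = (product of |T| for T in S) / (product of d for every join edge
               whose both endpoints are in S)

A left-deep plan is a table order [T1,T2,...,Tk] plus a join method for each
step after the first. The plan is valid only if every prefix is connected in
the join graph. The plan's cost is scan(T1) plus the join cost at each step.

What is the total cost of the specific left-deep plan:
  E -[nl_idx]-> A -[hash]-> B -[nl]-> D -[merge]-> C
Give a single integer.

step 1: scan E: cost=20, card=20
step 2: join A via nl_idx
    card(P join A) = 20*200/(5) = 800
    cost = 20 + 20*8 + 800 = 980
step 3: join B via hash
    card(P join B) = 800*80/(20) = 3200
    cost = 980 + 2*80*7 + 800 = 2900
step 4: join D via nl
    card(P join D) = 3200*120/(5) = 76800
    cost = 2900 + 3200*120 = 386900
step 5: join C via merge
    card(P join C) = 76800*300/(20) = 1152000
    cost = 386900 + 76800*17 + 300*9 + 76800 + 300 = 1772300

1772300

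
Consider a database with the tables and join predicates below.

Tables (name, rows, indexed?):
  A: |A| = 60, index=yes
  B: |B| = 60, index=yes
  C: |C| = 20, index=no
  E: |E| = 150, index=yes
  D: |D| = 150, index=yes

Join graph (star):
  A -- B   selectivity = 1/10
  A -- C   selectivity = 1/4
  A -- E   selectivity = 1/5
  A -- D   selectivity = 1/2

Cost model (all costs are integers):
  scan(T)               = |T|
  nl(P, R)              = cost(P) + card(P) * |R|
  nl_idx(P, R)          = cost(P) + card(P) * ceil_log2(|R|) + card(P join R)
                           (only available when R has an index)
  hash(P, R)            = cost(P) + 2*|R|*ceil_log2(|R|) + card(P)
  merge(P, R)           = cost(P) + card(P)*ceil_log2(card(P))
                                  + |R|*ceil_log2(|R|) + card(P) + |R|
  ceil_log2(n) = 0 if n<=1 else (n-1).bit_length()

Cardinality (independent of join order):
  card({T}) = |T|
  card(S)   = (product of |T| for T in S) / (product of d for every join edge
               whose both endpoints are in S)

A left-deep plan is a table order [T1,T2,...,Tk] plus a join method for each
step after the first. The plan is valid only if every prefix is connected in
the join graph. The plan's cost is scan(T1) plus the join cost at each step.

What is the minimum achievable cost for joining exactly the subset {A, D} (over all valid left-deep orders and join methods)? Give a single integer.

Selinger DP over subsets of {A,D}:
  {A}: scan cost=60, card=60
  {D}: scan cost=150, card=150
  {AD}: card=4500; try (A,hash)→1020, (D,merge)→1830, (A,merge)→1920, (D,hash)→2520, (D,nl_idx)→5040, (A,nl_idx)→5550 …(+2); best=1020 via (A,hash)

1020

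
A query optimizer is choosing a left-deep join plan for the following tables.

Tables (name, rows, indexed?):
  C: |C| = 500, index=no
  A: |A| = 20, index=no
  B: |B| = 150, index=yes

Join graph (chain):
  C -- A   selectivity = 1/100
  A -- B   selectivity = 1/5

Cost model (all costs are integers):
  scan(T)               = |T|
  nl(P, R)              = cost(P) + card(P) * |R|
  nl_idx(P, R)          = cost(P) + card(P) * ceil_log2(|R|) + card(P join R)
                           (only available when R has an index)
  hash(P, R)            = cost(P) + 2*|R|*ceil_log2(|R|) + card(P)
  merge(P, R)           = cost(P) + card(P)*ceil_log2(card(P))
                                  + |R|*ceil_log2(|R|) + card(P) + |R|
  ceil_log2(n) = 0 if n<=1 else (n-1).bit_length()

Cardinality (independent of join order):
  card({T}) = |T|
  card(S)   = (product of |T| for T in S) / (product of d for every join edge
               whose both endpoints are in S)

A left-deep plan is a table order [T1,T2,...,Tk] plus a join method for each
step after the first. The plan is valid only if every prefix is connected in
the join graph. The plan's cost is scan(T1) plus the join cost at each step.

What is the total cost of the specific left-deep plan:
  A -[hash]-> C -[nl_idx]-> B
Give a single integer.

12840

step 1: scan A: cost=20, card=20
step 2: join C via hash
    card(P join C) = 20*500/(100) = 100
    cost = 20 + 2*500*9 + 20 = 9040
step 3: join B via nl_idx
    card(P join B) = 100*150/(5) = 3000
    cost = 9040 + 100*8 + 3000 = 12840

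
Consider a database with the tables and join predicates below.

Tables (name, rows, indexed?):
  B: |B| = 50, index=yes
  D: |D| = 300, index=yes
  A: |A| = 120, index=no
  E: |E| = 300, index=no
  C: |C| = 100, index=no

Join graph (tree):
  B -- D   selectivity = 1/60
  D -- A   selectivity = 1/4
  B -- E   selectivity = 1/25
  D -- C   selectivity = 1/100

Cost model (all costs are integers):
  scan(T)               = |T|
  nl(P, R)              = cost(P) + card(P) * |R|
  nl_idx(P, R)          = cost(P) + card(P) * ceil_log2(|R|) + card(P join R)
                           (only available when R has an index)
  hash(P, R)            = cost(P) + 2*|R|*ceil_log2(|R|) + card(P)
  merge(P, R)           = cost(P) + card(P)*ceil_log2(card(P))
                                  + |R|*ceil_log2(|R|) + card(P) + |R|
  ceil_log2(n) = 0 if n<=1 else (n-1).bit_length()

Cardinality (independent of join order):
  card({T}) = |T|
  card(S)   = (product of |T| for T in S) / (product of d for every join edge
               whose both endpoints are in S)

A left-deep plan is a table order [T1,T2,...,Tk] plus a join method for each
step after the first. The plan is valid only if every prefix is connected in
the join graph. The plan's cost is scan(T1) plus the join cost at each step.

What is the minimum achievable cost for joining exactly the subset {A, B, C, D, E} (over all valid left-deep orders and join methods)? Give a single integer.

Selinger DP over subsets of {A,B,C,D,E}:
  {B}: scan cost=50, card=50
  {D}: scan cost=300, card=300
  {A}: scan cost=120, card=120
  {E}: scan cost=300, card=300
  {C}: scan cost=100, card=100
  {BD}: card=250; try (D,nl_idx)→750, (B,hash)→1200, (B,nl_idx)→2350, (D,merge)→3400, (B,merge)→3650, (D,hash)→5500 …(+2); best=750 via (D,nl_idx)
  {BE}: card=600; try (B,hash)→1200, (B,nl_idx)→2700, (E,merge)→3400, (B,merge)→3650, (E,hash)→5500, (E,nl)→15050 …(+1); best=1200 via (B,hash)
  {AD}: card=9000; try (A,hash)→2280, (D,merge)→4080, (A,merge)→4260, (D,hash)→5640, (D,nl_idx)→10200, (D,nl)→36120 …(+1); best=2280 via (A,hash)
  {CD}: card=300; try (D,nl_idx)→1300, (C,hash)→2000, (D,merge)→3900, (C,merge)→4100, (D,hash)→5600, (D,nl)→30100 …(+1); best=1300 via (D,nl_idx)
  {ABD}: card=7500; try (A,hash)→2680, (A,merge)→3960, (B,hash)→11880, (A,nl)→30750, (B,nl_idx)→63780, (B,merge)→137630 …(+1); best=2680 via (A,hash)
  {BDE}: card=3000; try (E,merge)→6000, (E,hash)→6400, (D,hash)→7200, (D,nl_idx)→9600, (D,merge)→10800, (E,nl)→75750 …(+1); best=6000 via (E,merge)
  {BCD}: card=250; try (B,hash)→2200, (C,hash)→2400, (B,nl_idx)→3350, (C,merge)→3800, (B,merge)→4650, (B,nl)→16300 …(+1); best=2200 via (B,hash)
  {ACD}: card=9000; try (A,hash)→3280, (A,merge)→5260, (C,hash)→12680, (A,nl)→37300, (C,merge)→138080, (C,nl)→902280; best=3280 via (A,hash)
  {ABDE}: card=90000; try (A,hash)→10680, (E,hash)→15580, (A,merge)→45960, (E,merge)→110680, (A,nl)→366000, (E,nl)→2252680; best=10680 via (A,hash)
  {ABCD}: card=7500; try (A,hash)→4130, (A,merge)→5410, (C,hash)→11580, (B,hash)→12880, (A,nl)→32200, (B,nl_idx)→64780 …(+4); best=4130 via (A,hash)
  {BCDE}: card=3000; try (E,merge)→7450, (E,hash)→7850, (C,hash)→10400, (C,merge)→45800, (E,nl)→77200, (C,nl)→306000; best=7450 via (E,merge)
  {ABCDE}: card=90000; try (A,hash)→12130, (E,hash)→17030, (A,merge)→47410, (C,hash)→102080, (E,merge)→112130, (A,nl)→367450 …(+3); best=12130 via (A,hash)

12130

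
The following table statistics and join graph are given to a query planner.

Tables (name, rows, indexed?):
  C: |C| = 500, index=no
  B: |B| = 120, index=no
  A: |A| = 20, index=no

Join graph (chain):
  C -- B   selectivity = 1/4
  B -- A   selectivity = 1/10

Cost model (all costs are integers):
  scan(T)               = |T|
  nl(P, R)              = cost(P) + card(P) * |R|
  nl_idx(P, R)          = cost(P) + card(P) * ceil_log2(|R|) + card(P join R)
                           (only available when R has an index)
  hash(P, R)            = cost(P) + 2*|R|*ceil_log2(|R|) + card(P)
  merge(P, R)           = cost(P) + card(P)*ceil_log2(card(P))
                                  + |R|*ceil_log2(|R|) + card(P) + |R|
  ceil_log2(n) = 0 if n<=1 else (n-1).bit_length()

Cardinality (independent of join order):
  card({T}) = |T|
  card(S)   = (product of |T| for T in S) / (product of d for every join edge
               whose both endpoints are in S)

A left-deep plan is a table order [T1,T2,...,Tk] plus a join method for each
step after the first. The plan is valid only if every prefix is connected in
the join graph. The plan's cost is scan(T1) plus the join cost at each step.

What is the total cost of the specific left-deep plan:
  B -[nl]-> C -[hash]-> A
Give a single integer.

step 1: scan B: cost=120, card=120
step 2: join C via nl
    card(P join C) = 120*500/(4) = 15000
    cost = 120 + 120*500 = 60120
step 3: join A via hash
    card(P join A) = 15000*20/(10) = 30000
    cost = 60120 + 2*20*5 + 15000 = 75320

75320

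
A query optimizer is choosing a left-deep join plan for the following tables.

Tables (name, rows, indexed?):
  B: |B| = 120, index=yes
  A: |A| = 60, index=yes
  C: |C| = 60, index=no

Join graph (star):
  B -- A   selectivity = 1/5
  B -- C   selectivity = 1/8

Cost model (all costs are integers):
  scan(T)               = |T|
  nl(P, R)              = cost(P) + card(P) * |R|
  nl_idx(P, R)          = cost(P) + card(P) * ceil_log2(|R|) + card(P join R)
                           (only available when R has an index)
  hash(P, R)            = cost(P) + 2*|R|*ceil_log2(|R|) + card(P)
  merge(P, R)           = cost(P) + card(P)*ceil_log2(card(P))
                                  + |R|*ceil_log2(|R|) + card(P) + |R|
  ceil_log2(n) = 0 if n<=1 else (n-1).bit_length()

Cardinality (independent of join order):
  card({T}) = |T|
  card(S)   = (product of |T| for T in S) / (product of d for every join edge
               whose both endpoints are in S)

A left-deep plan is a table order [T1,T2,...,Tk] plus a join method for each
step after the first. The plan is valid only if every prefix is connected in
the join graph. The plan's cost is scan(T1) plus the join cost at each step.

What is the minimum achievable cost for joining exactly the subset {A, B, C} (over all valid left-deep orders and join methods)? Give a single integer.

Selinger DP over subsets of {A,B,C}:
  {B}: scan cost=120, card=120
  {A}: scan cost=60, card=60
  {C}: scan cost=60, card=60
  {AB}: card=1440; try (A,hash)→960, (B,merge)→1440, (A,merge)→1500, (B,hash)→1800, (B,nl_idx)→1920, (A,nl_idx)→2280 …(+2); best=960 via (A,hash)
  {BC}: card=900; try (C,hash)→960, (B,nl_idx)→1380, (B,merge)→1440, (C,merge)→1500, (B,hash)→1800, (B,nl)→7260 …(+1); best=960 via (C,hash)
  {ABC}: card=10800; try (A,hash)→2580, (C,hash)→3120, (A,merge)→11280, (A,nl_idx)→17160, (C,merge)→18660, (A,nl)→54960 …(+1); best=2580 via (A,hash)

2580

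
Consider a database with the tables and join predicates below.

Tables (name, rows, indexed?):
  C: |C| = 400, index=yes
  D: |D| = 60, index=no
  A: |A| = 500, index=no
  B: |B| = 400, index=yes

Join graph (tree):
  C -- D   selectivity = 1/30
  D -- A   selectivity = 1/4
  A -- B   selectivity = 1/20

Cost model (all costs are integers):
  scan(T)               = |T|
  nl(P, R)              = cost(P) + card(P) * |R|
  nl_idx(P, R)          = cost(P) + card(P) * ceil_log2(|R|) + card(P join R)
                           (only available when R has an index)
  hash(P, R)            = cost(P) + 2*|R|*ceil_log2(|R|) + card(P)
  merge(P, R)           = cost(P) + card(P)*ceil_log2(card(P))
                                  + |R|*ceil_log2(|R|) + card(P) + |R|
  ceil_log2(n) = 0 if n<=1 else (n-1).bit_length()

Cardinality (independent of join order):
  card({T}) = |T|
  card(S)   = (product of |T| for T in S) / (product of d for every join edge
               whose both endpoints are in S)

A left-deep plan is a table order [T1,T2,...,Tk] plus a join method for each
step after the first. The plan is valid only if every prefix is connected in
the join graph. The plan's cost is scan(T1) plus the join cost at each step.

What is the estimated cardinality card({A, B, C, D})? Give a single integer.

2000000

Tables in S: A(500), B(400), C(400), D(60)
Edges inside S: C-D(d=30), D-A(d=4), A-B(d=20)
numerator = 500 * 400 * 400 * 60 = 4800000000
denominator = 30 * 4 * 20 = 2400
card(S) = 4800000000 / 2400 = 2000000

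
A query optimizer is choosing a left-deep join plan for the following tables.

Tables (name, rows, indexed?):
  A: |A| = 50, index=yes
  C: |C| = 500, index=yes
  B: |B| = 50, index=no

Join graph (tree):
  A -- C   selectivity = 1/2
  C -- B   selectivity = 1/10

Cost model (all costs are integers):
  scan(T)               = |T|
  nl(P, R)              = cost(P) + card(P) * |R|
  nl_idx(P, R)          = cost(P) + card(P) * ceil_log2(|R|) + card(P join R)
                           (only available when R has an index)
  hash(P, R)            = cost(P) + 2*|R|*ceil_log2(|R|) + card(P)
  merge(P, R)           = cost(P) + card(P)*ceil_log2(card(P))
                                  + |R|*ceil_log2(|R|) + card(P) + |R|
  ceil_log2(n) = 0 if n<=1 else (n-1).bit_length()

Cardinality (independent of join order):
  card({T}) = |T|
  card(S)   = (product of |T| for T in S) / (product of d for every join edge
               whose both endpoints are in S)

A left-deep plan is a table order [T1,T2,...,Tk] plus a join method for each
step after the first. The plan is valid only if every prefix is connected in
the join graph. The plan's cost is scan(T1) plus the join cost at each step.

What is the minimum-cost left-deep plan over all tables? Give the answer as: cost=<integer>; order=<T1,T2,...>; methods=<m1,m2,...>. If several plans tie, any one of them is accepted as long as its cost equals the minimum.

cost=4700; order=C,B,A; methods=hash,hash

Selinger DP (subsets sized 1..n):
  {A}: scan cost=50, card=50
  {C}: scan cost=500, card=500
  {B}: scan cost=50, card=50
  {AC}: card=12500; try (A,hash)→1600, (C,merge)→5400, (A,merge)→5850, (C,hash)→9100, (C,nl_idx)→13000, (A,nl_idx)→16000 …(+2); best=1600 via (A,hash)
  {BC}: card=2500; try (B,hash)→1600, (C,nl_idx)→3000, (C,merge)→5400, (B,merge)→5850, (C,hash)→9100, (C,nl)→25050 …(+1); best=1600 via (B,hash)
  {ABC}: card=62500; try (A,hash)→4700, (B,hash)→14700, (A,merge)→34450, (A,nl_idx)→79100, (A,nl)→126600, (B,merge)→189450 …(+1); best=4700 via (A,hash)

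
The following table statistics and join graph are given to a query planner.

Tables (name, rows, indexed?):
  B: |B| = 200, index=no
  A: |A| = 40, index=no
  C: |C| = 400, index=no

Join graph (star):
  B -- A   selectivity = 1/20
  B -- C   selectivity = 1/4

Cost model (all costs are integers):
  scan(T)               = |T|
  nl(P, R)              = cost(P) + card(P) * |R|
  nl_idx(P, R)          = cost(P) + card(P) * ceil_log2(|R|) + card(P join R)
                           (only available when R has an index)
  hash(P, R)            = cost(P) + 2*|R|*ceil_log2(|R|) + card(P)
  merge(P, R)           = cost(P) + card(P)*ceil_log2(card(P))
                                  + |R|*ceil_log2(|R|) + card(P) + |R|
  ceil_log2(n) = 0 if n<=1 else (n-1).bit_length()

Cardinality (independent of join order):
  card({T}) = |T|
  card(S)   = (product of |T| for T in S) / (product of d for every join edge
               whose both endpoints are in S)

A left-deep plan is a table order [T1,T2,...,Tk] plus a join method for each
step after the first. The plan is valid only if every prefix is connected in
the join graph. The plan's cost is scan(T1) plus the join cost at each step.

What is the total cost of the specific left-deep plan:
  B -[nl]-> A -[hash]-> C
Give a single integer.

15800

step 1: scan B: cost=200, card=200
step 2: join A via nl
    card(P join A) = 200*40/(20) = 400
    cost = 200 + 200*40 = 8200
step 3: join C via hash
    card(P join C) = 400*400/(4) = 40000
    cost = 8200 + 2*400*9 + 400 = 15800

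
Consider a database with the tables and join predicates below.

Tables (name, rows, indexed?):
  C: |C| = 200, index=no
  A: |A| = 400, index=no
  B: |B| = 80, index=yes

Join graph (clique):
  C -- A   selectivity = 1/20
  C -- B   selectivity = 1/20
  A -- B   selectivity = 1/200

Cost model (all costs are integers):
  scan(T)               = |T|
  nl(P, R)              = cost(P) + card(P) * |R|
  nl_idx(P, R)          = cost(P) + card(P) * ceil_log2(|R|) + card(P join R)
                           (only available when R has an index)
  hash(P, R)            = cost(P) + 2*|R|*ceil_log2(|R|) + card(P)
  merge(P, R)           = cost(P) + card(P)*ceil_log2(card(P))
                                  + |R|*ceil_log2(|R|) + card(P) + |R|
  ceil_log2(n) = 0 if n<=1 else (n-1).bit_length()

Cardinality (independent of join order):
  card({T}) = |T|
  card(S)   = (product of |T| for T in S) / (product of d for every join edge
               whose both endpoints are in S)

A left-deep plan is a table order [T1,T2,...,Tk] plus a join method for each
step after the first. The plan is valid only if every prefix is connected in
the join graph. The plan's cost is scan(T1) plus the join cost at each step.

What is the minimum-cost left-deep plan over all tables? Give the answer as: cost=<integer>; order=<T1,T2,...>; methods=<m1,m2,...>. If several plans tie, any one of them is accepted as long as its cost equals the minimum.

Selinger DP (subsets sized 1..n):
  {C}: scan cost=200, card=200
  {A}: scan cost=400, card=400
  {B}: scan cost=80, card=80
  {AC}: card=4000; try (C,hash)→4000, (A,merge)→6000, (C,merge)→6200, (A,hash)→7600, (A,nl)→80200, (C,nl)→80400; best=4000 via (C,hash)
  {BC}: card=800; try (B,hash)→1520, (B,nl_idx)→2400, (C,merge)→2520, (B,merge)→2640, (C,hash)→3360, (C,nl)→16080 …(+1); best=1520 via (B,hash)
  {AB}: card=160; try (B,hash)→1920, (B,nl_idx)→3360, (A,merge)→4720, (B,merge)→5040, (A,hash)→7360, (A,nl)→32080 …(+1); best=1920 via (B,hash)
  {ABC}: card=80; try (C,merge)→5160, (C,hash)→5280, (B,hash)→9120, (A,hash)→9520, (A,merge)→14320, (B,nl_idx)→32080 …(+4); best=5160 via (C,merge)

cost=5160; order=A,B,C; methods=hash,merge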